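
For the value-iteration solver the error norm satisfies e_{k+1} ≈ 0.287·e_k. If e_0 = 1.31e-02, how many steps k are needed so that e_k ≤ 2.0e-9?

13

After k steps, e_k ≈ 1.31e-02·0.287^k.
Need 0.287^k ≤ 2.0e-9/1.31e-02 = 1.52672e-07.
k ≥ ln(1.52672e-07)/ln(0.287) = -15.6950/-1.24827 = 12.573.
Smallest integer k = 13.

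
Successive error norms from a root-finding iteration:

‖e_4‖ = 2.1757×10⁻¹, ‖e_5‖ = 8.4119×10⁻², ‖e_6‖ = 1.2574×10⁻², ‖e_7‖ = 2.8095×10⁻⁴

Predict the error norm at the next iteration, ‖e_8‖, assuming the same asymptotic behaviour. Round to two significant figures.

First estimate the order: p ≈ ln(‖e_7‖/‖e_6‖) / ln(‖e_6‖/‖e_5‖) = ln(2.8095×10⁻⁴/1.2574×10⁻²)/ln(1.2574×10⁻²/8.4119×10⁻²) = ln(0.0223437)/ln(0.149479) ≈ 2.0000.
Then ‖e_8‖ ≈ ‖e_7‖·(‖e_7‖/‖e_6‖)^p = 2.8095×10⁻⁴·(0.0223437)^2.0000 = 2.8095×10⁻⁴·0.000499241 ≈ 1.403e-07.

1.4e-7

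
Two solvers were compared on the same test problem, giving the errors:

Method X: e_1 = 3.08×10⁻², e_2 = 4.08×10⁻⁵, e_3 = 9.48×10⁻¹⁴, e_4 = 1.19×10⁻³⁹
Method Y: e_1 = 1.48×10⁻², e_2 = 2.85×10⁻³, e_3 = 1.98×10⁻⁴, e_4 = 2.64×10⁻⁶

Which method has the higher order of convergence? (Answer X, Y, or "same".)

X

Method X: p ≈ ln(1.19×10⁻³⁹/9.48×10⁻¹⁴)/ln(9.48×10⁻¹⁴/4.08×10⁻⁵) ≈ 3.00.
Method Y: p ≈ ln(2.64×10⁻⁶/1.98×10⁻⁴)/ln(1.98×10⁻⁴/2.85×10⁻³) ≈ 1.62.
Method X has the higher order (≈3.0 vs ≈1.6).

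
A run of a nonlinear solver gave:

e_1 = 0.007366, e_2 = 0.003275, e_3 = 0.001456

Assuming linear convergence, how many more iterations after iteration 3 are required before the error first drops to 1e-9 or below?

18

Rate ρ ≈ e_3/e_2 = 0.001456/0.003275 = 0.4446.
After j more steps, e_{3+j} ≈ 0.001456·ρ^j; need ρ^j ≤ 1e-9/0.001456 = 6.86813e-07.
j ≥ ln(6.86813e-07)/ln(0.4446) = -14.1912/-0.81058 = 17.507.
So 18 more iterations are needed.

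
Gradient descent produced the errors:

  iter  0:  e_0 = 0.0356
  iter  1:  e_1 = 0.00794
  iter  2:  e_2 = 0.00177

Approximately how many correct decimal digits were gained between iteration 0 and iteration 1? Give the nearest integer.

Digits gained ≈ log₁₀(e_0/e_1) = log₁₀(0.0356/0.00794) = log₁₀(4.48363) ≈ 0.652.

1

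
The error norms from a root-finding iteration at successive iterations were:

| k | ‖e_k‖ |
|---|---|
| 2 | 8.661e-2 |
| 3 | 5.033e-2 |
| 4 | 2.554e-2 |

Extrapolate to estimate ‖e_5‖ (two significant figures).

1.1e-2

First estimate the order: p ≈ ln(‖e_4‖/‖e_3‖) / ln(‖e_3‖/‖e_2‖) = ln(2.554e-2/5.033e-2)/ln(5.033e-2/8.661e-2) = ln(0.507451)/ln(0.581111) ≈ 1.2497.
Then ‖e_5‖ ≈ ‖e_4‖·(‖e_4‖/‖e_3‖)^p = 2.554e-2·(0.507451)^1.2497 = 2.554e-2·0.428382 ≈ 0.01094.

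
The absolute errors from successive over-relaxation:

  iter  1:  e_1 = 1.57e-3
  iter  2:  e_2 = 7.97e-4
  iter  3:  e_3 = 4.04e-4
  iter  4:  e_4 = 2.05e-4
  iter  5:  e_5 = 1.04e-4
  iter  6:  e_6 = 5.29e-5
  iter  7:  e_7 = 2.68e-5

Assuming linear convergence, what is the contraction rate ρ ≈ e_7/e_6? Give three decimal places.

ρ ≈ e_7/e_6 = 2.68e-5/5.29e-5 = 0.50662

0.507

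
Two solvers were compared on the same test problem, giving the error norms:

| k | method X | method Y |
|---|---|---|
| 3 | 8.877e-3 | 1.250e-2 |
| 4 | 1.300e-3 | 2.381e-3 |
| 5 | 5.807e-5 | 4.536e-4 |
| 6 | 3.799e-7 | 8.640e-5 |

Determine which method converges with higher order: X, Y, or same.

X

Method X: p ≈ ln(3.799e-7/5.807e-5)/ln(5.807e-5/1.300e-3) ≈ 1.62.
Method Y: p ≈ ln(8.640e-5/4.536e-4)/ln(4.536e-4/2.381e-3) ≈ 1.00.
Method X has the higher order (≈1.6 vs ≈1.0).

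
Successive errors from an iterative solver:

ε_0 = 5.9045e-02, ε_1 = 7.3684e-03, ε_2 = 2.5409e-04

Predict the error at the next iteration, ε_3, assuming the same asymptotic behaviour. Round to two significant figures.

1.1e-6

First estimate the order: p ≈ ln(ε_2/ε_1) / ln(ε_1/ε_0) = ln(2.5409e-04/7.3684e-03)/ln(7.3684e-03/5.9045e-02) = ln(0.0344837)/ln(0.124793) ≈ 1.6180.
Then ε_3 ≈ ε_2·(ε_2/ε_1)^p = 2.5409e-04·(0.0344837)^1.6180 = 2.5409e-04·0.00430387 ≈ 1.094e-06.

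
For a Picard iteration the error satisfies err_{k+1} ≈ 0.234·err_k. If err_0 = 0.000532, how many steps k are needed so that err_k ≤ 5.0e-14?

After k steps, err_k ≈ 0.000532·0.234^k.
Need 0.234^k ≤ 5.0e-14/0.000532 = 9.3985e-11.
k ≥ ln(9.3985e-11)/ln(0.234) = -23.0879/-1.45243 = 15.896.
Smallest integer k = 16.

16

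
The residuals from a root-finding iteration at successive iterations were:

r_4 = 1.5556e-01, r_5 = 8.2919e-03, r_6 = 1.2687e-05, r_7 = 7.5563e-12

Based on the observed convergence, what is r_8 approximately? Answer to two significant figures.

1.3e-25

First estimate the order: p ≈ ln(r_7/r_6) / ln(r_6/r_5) = ln(7.5563e-12/1.2687e-05)/ln(1.2687e-05/8.2919e-03) = ln(5.95594e-07)/ln(0.00153005) ≈ 2.2112.
Then r_8 ≈ r_7·(r_7/r_6)^p = 7.5563e-12·(5.95594e-07)^2.2112 = 7.5563e-12·1.71858e-14 ≈ 1.299e-25.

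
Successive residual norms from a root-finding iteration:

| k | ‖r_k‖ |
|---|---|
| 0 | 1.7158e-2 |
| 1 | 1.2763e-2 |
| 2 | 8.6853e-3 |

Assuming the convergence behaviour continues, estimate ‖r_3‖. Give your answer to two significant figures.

First estimate the order: p ≈ ln(‖r_2‖/‖r_1‖) / ln(‖r_1‖/‖r_0‖) = ln(8.6853e-3/1.2763e-2)/ln(1.2763e-2/1.7158e-2) = ln(0.680506)/ln(0.743851) ≈ 1.3008.
Then ‖r_3‖ ≈ ‖r_2‖·(‖r_2‖/‖r_1‖)^p = 8.6853e-3·(0.680506)^1.3008 = 8.6853e-3·0.606105 ≈ 0.005264.

5.3e-3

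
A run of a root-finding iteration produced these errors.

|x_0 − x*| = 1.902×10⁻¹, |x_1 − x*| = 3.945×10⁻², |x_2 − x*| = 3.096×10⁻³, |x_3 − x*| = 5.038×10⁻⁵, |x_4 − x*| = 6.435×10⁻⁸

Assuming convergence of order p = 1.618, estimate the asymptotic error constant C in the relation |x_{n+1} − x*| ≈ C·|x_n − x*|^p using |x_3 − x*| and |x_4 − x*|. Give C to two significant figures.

C ≈ |x_4 − x*| / |x_3 − x*|^1.618
  = 6.435×10⁻⁸ / (5.038×10⁻⁵)^1.618
  = 6.435×10⁻⁸ / 1.11238e-07 ≈ 0.57849

0.58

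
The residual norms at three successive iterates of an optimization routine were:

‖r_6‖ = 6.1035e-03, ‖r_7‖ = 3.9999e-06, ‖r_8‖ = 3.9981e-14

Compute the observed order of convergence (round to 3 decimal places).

2.513

p ≈ ln(‖r_8‖/‖r_7‖) / ln(‖r_7‖/‖r_6‖)
  = ln(3.9981e-14/3.9999e-06) / ln(3.9999e-06/6.1035e-03)
  = ln(9.9955e-09) / ln(0.000655345)
  = -18.421131 / -7.330349 ≈ 2.512995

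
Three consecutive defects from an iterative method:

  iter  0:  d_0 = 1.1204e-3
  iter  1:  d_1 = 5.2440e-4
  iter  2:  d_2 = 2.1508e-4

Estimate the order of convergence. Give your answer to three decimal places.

p ≈ ln(d_2/d_1) / ln(d_1/d_0)
  = ln(2.1508e-4/5.2440e-4) / ln(5.2440e-4/1.1204e-3)
  = ln(0.410145) / ln(0.468047)
  = -0.891245 / -0.759187 ≈ 1.173947

1.174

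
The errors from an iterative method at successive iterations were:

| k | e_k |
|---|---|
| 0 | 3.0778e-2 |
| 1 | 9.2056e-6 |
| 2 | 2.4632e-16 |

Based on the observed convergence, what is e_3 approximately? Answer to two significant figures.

4.7e-48

First estimate the order: p ≈ ln(e_2/e_1) / ln(e_1/e_0) = ln(2.4632e-16/9.2056e-6)/ln(9.2056e-6/3.0778e-2) = ln(2.67576e-11)/ln(0.000299097) ≈ 3.0000.
Then e_3 ≈ e_2·(e_2/e_1)^p = 2.4632e-16·(2.67576e-11)^3.0000 = 2.4632e-16·1.91576e-32 ≈ 4.719e-48.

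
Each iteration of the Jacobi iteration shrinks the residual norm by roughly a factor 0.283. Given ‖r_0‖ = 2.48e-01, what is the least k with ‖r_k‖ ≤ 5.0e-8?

13

After k steps, ‖r_k‖ ≈ 2.48e-01·0.283^k.
Need 0.283^k ≤ 5.0e-8/2.48e-01 = 2.01613e-07.
k ≥ ln(2.01613e-07)/ln(0.283) = -15.4169/-1.26231 = 12.213.
Smallest integer k = 13.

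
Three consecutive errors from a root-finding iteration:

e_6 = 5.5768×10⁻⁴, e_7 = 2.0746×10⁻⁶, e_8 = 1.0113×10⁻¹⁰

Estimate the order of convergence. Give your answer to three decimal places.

p ≈ ln(e_8/e_7) / ln(e_7/e_6)
  = ln(1.0113×10⁻¹⁰/2.0746×10⁻⁶) / ln(2.0746×10⁻⁶/5.5768×10⁻⁴)
  = ln(4.87467e-05) / ln(0.00372005)
  = -9.928873 / -5.594018 ≈ 1.774909

1.775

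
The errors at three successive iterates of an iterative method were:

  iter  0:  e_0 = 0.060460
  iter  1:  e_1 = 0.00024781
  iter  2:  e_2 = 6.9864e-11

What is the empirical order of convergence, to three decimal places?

p ≈ ln(e_2/e_1) / ln(e_1/e_0)
  = ln(6.9864e-11/0.00024781) / ln(0.00024781/0.060460)
  = ln(2.81926e-07) / ln(0.00409874)
  = -15.081621 / -5.497076 ≈ 2.743571

2.744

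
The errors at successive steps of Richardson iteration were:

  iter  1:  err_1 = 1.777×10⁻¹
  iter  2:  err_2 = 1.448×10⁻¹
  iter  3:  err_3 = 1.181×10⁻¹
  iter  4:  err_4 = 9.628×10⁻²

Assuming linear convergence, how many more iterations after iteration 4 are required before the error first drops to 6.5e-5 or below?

Rate ρ ≈ err_4/err_3 = 9.628×10⁻²/1.181×10⁻¹ = 0.8152.
After j more steps, err_{4+j} ≈ 9.628×10⁻²·ρ^j; need ρ^j ≤ 6.5e-5/9.628×10⁻² = 0.000675114.
j ≥ ln(0.000675114)/ln(0.8152) = -7.3006/-0.20432 = 35.731.
So 36 more iterations are needed.

36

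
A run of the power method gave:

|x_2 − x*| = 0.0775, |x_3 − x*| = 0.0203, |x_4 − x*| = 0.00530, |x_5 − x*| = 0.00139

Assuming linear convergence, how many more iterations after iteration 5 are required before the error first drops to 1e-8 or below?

Rate ρ ≈ |x_5 − x*|/|x_4 − x*| = 0.00139/0.00530 = 0.2623.
After j more steps, |x_{5+j} − x*| ≈ 0.00139·ρ^j; need ρ^j ≤ 1e-8/0.00139 = 7.19424e-06.
j ≥ ln(7.19424e-06)/ln(0.2623) = -11.8422/-1.33827 = 8.849.
So 9 more iterations are needed.

9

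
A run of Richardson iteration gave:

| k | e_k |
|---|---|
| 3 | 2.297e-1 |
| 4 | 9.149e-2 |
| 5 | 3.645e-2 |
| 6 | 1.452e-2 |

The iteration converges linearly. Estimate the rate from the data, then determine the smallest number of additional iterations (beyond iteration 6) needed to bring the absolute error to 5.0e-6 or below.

Rate ρ ≈ e_6/e_5 = 1.452e-2/3.645e-2 = 0.3984.
After j more steps, e_{6+j} ≈ 1.452e-2·ρ^j; need ρ^j ≤ 5.0e-6/1.452e-2 = 0.000344353.
j ≥ ln(0.000344353)/ln(0.3984) = -7.9738/-0.92030 = 8.664.
So 9 more iterations are needed.

9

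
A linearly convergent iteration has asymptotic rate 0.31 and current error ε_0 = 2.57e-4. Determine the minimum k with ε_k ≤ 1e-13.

19

After k steps, ε_k ≈ 2.57e-4·0.31^k.
Need 0.31^k ≤ 1e-13/2.57e-4 = 3.89105e-10.
k ≥ ln(3.89105e-10)/ln(0.31) = -21.6672/-1.17118 = 18.500.
Smallest integer k = 19.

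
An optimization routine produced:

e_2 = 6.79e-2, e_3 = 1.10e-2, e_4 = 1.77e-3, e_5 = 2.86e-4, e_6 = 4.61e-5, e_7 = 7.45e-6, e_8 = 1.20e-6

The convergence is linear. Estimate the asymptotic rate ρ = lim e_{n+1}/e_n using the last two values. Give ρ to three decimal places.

ρ ≈ e_8/e_7 = 1.20e-6/7.45e-6 = 0.16107

0.161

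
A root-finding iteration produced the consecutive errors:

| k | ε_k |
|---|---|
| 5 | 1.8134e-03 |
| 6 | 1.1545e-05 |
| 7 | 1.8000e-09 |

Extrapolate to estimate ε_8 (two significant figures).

First estimate the order: p ≈ ln(ε_7/ε_6) / ln(ε_6/ε_5) = ln(1.8000e-09/1.1545e-05)/ln(1.1545e-05/1.8134e-03) = ln(0.000155912)/ln(0.00636649) ≈ 1.7336.
Then ε_8 ≈ ε_7·(ε_7/ε_6)^p = 1.8000e-09·(0.000155912)^1.7336 = 1.8000e-09·2.51175e-07 ≈ 4.521e-16.

4.5e-16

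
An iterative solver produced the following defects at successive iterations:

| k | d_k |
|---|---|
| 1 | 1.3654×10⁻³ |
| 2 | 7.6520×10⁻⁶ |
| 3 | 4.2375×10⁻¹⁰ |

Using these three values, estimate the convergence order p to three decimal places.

1.891

p ≈ ln(d_3/d_2) / ln(d_2/d_1)
  = ln(4.2375×10⁻¹⁰/7.6520×10⁻⁶) / ln(7.6520×10⁻⁶/1.3654×10⁻³)
  = ln(5.53777e-05) / ln(0.00560422)
  = -9.801334 / -5.184235 ≈ 1.890604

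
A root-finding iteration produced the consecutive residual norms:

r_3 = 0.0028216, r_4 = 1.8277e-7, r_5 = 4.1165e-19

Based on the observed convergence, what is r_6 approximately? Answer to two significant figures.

First estimate the order: p ≈ ln(r_5/r_4) / ln(r_4/r_3) = ln(4.1165e-19/1.8277e-7)/ln(1.8277e-7/0.0028216) = ln(2.25228e-12)/ln(6.47753e-05) ≈ 2.7807.
Then r_6 ≈ r_5·(r_5/r_4)^p = 4.1165e-19·(2.25228e-12)^2.7807 = 4.1165e-19·4.0939e-33 ≈ 1.685e-51.

1.7e-51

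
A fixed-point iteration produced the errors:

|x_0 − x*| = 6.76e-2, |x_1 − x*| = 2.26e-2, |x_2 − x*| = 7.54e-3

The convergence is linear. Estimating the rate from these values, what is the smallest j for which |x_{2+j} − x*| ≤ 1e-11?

Rate ρ ≈ |x_2 − x*|/|x_1 − x*| = 7.54e-3/2.26e-2 = 0.3336.
After j more steps, |x_{2+j} − x*| ≈ 7.54e-3·ρ^j; need ρ^j ≤ 1e-11/7.54e-3 = 1.32626e-09.
j ≥ ln(1.32626e-09)/ln(0.3336) = -20.4409/-1.09781 = 18.620.
So 19 more iterations are needed.

19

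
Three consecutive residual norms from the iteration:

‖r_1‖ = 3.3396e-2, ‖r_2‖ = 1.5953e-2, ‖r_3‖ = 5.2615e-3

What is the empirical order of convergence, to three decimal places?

1.501

p ≈ ln(‖r_3‖/‖r_2‖) / ln(‖r_2‖/‖r_1‖)
  = ln(5.2615e-3/1.5953e-2) / ln(1.5953e-2/3.3396e-2)
  = ln(0.329813) / ln(0.477692)
  = -1.109229 / -0.738789 ≈ 1.501415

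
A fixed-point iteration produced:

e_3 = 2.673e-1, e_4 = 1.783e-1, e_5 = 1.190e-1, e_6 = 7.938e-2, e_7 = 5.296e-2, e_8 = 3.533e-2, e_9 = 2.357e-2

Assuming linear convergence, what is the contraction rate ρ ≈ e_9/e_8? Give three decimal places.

ρ ≈ e_9/e_8 = 2.357e-2/3.533e-2 = 0.66714

0.667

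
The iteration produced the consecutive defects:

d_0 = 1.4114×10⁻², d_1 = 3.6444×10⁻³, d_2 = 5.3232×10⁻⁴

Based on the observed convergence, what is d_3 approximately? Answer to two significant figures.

First estimate the order: p ≈ ln(d_2/d_1) / ln(d_1/d_0) = ln(5.3232×10⁻⁴/3.6444×10⁻³)/ln(3.6444×10⁻³/1.4114×10⁻²) = ln(0.146065)/ln(0.258212) ≈ 1.4208.
Then d_3 ≈ d_2·(d_2/d_1)^p = 5.3232×10⁻⁴·(0.146065)^1.4208 = 5.3232×10⁻⁴·0.0650111 ≈ 3.461e-05.

3.5e-5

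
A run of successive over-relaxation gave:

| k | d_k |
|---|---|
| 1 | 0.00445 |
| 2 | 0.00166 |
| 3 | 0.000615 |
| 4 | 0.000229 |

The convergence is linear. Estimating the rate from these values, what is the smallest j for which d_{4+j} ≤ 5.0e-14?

23

Rate ρ ≈ d_4/d_3 = 0.000229/0.000615 = 0.3724.
After j more steps, d_{4+j} ≈ 0.000229·ρ^j; need ρ^j ≤ 5.0e-14/0.000229 = 2.18341e-10.
j ≥ ln(2.18341e-10)/ln(0.3724) = -22.2450/-0.98779 = 22.520.
So 23 more iterations are needed.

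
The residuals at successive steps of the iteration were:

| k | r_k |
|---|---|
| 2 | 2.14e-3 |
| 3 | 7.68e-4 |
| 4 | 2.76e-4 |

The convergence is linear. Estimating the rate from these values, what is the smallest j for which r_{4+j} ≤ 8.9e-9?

11

Rate ρ ≈ r_4/r_3 = 2.76e-4/7.68e-4 = 0.3594.
After j more steps, r_{4+j} ≈ 2.76e-4·ρ^j; need ρ^j ≤ 8.9e-9/2.76e-4 = 3.22464e-05.
j ≥ ln(3.22464e-05)/ln(0.3594) = -10.3421/-1.02332 = 10.106.
So 11 more iterations are needed.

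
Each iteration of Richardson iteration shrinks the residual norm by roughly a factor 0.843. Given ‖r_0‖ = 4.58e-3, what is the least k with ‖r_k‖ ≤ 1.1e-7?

63

After k steps, ‖r_k‖ ≈ 4.58e-3·0.843^k.
Need 0.843^k ≤ 1.1e-7/4.58e-3 = 2.40175e-05.
k ≥ ln(2.40175e-05)/ln(0.843) = -10.6367/-0.17079 = 62.279.
Smallest integer k = 63.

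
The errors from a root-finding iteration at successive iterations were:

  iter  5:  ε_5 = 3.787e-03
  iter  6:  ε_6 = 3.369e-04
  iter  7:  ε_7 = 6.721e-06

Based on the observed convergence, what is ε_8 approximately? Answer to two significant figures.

First estimate the order: p ≈ ln(ε_7/ε_6) / ln(ε_6/ε_5) = ln(6.721e-06/3.369e-04)/ln(3.369e-04/3.787e-03) = ln(0.0199495)/ln(0.0889622) ≈ 1.6179.
Then ε_8 ≈ ε_7·(ε_7/ε_6)^p = 6.721e-06·(0.0199495)^1.6179 = 6.721e-06·0.00177607 ≈ 1.194e-08.

1.2e-8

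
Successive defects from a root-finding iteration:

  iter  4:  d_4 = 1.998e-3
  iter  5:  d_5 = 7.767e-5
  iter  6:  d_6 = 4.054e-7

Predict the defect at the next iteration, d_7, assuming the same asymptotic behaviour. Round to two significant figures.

8.2e-11

First estimate the order: p ≈ ln(d_6/d_5) / ln(d_5/d_4) = ln(4.054e-7/7.767e-5)/ln(7.767e-5/1.998e-3) = ln(0.00521952)/ln(0.0388739) ≈ 1.6183.
Then d_7 ≈ d_6·(d_6/d_5)^p = 4.054e-7·(0.00521952)^1.6183 = 4.054e-7·0.000202508 ≈ 8.21e-11.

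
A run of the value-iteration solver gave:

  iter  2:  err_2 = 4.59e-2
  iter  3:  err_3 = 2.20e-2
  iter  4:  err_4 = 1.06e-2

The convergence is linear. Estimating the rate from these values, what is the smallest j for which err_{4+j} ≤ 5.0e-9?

20

Rate ρ ≈ err_4/err_3 = 1.06e-2/2.20e-2 = 0.4818.
After j more steps, err_{4+j} ≈ 1.06e-2·ρ^j; need ρ^j ≤ 5.0e-9/1.06e-2 = 4.71698e-07.
j ≥ ln(4.71698e-07)/ln(0.4818) = -14.5669/-0.73023 = 19.948.
So 20 more iterations are needed.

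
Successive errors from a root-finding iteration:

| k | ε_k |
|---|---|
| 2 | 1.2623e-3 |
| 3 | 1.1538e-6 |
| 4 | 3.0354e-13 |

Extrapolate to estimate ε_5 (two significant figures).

1.7e-27

First estimate the order: p ≈ ln(ε_4/ε_3) / ln(ε_3/ε_2) = ln(3.0354e-13/1.1538e-6)/ln(1.1538e-6/1.2623e-3) = ln(2.63079e-07)/ln(0.000914046) ≈ 2.1651.
Then ε_5 ≈ ε_4·(ε_4/ε_3)^p = 3.0354e-13·(2.63079e-07)^2.1651 = 3.0354e-13·5.67321e-15 ≈ 1.722e-27.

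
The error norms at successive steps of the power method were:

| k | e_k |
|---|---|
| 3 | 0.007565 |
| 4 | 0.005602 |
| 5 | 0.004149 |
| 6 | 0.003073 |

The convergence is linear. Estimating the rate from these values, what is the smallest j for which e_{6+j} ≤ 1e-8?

43

Rate ρ ≈ e_6/e_5 = 0.003073/0.004149 = 0.7407.
After j more steps, e_{6+j} ≈ 0.003073·ρ^j; need ρ^j ≤ 1e-8/0.003073 = 3.25415e-06.
j ≥ ln(3.25415e-06)/ln(0.7407) = -12.6356/-0.30016 = 42.096.
So 43 more iterations are needed.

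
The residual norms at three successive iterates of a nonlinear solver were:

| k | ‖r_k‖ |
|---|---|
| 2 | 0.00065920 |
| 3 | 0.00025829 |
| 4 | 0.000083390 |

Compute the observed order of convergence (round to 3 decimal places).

p ≈ ln(‖r_4‖/‖r_3‖) / ln(‖r_3‖/‖r_2‖)
  = ln(0.000083390/0.00025829) / ln(0.00025829/0.00065920)
  = ln(0.322854) / ln(0.391823)
  = -1.130555 / -0.936945 ≈ 1.206640

1.207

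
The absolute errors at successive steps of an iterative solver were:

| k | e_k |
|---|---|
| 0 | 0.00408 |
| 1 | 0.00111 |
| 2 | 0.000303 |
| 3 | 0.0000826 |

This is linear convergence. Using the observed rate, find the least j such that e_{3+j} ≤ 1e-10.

11

Rate ρ ≈ e_3/e_2 = 0.0000826/0.000303 = 0.2726.
After j more steps, e_{3+j} ≈ 0.0000826·ρ^j; need ρ^j ≤ 1e-10/0.0000826 = 1.21065e-06.
j ≥ ln(1.21065e-06)/ln(0.2726) = -13.6244/-1.29975 = 10.482.
So 11 more iterations are needed.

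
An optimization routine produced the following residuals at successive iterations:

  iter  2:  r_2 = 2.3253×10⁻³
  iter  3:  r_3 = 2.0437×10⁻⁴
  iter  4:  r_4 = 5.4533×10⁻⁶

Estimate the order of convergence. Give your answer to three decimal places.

p ≈ ln(r_4/r_3) / ln(r_3/r_2)
  = ln(5.4533×10⁻⁶/2.0437×10⁻⁴) / ln(2.0437×10⁻⁴/2.3253×10⁻³)
  = ln(0.0266835) / ln(0.0878897)
  = -3.623710 / -2.431673 ≈ 1.490213

1.490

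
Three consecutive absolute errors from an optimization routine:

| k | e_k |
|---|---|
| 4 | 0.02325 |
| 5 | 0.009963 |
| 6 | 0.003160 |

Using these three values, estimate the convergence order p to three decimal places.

1.355

p ≈ ln(e_6/e_5) / ln(e_5/e_4)
  = ln(0.003160/0.009963) / ln(0.009963/0.02325)
  = ln(0.317174) / ln(0.428516)
  = -1.148305 / -0.847427 ≈ 1.355049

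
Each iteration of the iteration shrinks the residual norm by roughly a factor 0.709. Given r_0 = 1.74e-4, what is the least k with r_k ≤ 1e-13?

62

After k steps, r_k ≈ 1.74e-4·0.709^k.
Need 0.709^k ≤ 1e-13/1.74e-4 = 5.74713e-10.
k ≥ ln(5.74713e-10)/ln(0.709) = -21.2772/-0.34390 = 61.870.
Smallest integer k = 62.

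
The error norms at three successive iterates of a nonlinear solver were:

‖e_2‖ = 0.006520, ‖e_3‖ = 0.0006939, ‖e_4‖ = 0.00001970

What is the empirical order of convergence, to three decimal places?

1.590

p ≈ ln(‖e_4‖/‖e_3‖) / ln(‖e_3‖/‖e_2‖)
  = ln(0.00001970/0.0006939) / ln(0.0006939/0.006520)
  = ln(0.0283903) / ln(0.106426)
  = -3.561708 / -2.240305 ≈ 1.589832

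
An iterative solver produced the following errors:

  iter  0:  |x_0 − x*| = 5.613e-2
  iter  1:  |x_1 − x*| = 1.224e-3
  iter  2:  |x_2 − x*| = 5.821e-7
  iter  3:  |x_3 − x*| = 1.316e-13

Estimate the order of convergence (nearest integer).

Consecutive ratios: |x_3 − x*|/|x_2 − x*| = 1.316e-13/5.821e-7 = 2.26078e-07, |x_2 − x*|/|x_1 − x*| = 5.821e-7/1.224e-3 = 0.000475572.
p ≈ ln(2.26078e-07)/ln(0.000475572) = -15.3024/-7.6510 ≈ 2.00.
So the convergence is quadratic (order 2).

2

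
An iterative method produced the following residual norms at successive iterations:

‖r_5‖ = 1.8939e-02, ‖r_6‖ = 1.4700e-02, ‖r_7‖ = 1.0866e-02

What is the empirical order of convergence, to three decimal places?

p ≈ ln(‖r_7‖/‖r_6‖) / ln(‖r_6‖/‖r_5‖)
  = ln(1.0866e-02/1.4700e-02) / ln(1.4700e-02/1.8939e-02)
  = ln(0.739184) / ln(0.776176)
  = -0.302208 / -0.253376 ≈ 1.192725

1.193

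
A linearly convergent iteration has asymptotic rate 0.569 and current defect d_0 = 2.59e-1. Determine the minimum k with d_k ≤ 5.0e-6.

After k steps, d_k ≈ 2.59e-1·0.569^k.
Need 0.569^k ≤ 5.0e-6/2.59e-1 = 1.9305e-05.
k ≥ ln(1.9305e-05)/ln(0.569) = -10.8551/-0.56387 = 19.251.
Smallest integer k = 20.

20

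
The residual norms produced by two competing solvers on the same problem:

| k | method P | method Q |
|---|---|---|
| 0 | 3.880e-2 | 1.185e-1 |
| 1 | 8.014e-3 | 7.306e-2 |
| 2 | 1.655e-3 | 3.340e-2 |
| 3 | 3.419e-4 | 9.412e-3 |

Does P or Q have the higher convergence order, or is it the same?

Method P: p ≈ ln(3.419e-4/1.655e-3)/ln(1.655e-3/8.014e-3) ≈ 1.00.
Method Q: p ≈ ln(9.412e-3/3.340e-2)/ln(3.340e-2/7.306e-2) ≈ 1.62.
Method Q has the higher order (≈1.6 vs ≈1.0).

Q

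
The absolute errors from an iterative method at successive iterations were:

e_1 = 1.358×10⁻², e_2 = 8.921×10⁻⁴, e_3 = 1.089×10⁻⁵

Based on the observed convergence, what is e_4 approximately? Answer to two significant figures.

8.7e-9

First estimate the order: p ≈ ln(e_3/e_2) / ln(e_2/e_1) = ln(1.089×10⁻⁵/8.921×10⁻⁴)/ln(8.921×10⁻⁴/1.358×10⁻²) = ln(0.0122072)/ln(0.0656922) ≈ 1.6181.
Then e_4 ≈ e_3·(e_3/e_2)^p = 1.089×10⁻⁵·(0.0122072)^1.6181 = 1.089×10⁻⁵·0.000801592 ≈ 8.729e-09.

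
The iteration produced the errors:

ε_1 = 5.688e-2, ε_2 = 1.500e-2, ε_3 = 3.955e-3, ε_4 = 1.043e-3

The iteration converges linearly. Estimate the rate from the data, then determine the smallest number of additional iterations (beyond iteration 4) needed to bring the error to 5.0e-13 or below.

17

Rate ρ ≈ ε_4/ε_3 = 1.043e-3/3.955e-3 = 0.2637.
After j more steps, ε_{4+j} ≈ 1.043e-3·ρ^j; need ρ^j ≤ 5.0e-13/1.043e-3 = 4.79386e-10.
j ≥ ln(4.79386e-10)/ln(0.2637) = -21.4585/-1.33294 = 16.099.
So 17 more iterations are needed.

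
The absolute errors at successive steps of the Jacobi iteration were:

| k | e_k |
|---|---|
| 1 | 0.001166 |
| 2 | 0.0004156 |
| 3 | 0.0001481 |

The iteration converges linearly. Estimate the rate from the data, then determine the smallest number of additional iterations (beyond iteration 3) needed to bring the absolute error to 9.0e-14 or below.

Rate ρ ≈ e_3/e_2 = 0.0001481/0.0004156 = 0.3564.
After j more steps, e_{3+j} ≈ 0.0001481·ρ^j; need ρ^j ≤ 9.0e-14/0.0001481 = 6.07698e-10.
j ≥ ln(6.07698e-10)/ln(0.3564) = -21.2213/-1.03170 = 20.569.
So 21 more iterations are needed.

21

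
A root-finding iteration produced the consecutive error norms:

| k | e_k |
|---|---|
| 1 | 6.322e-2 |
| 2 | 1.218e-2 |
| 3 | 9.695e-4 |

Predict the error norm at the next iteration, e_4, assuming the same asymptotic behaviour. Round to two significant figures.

First estimate the order: p ≈ ln(e_3/e_2) / ln(e_2/e_1) = ln(9.695e-4/1.218e-2)/ln(1.218e-2/6.322e-2) = ln(0.0795977)/ln(0.192661) ≈ 1.5368.
Then e_4 ≈ e_3·(e_3/e_2)^p = 9.695e-4·(0.0795977)^1.5368 = 9.695e-4·0.0204599 ≈ 1.984e-05.

2.0e-5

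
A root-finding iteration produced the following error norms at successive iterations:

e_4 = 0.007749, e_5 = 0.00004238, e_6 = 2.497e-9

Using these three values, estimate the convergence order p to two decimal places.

p ≈ ln(e_6/e_5) / ln(e_5/e_4)
  = ln(2.497e-9/0.00004238) / ln(0.00004238/0.007749)
  = ln(5.89193e-05) / ln(0.00546909)
  = -9.73934 / -5.20864 ≈ 1.86984

1.87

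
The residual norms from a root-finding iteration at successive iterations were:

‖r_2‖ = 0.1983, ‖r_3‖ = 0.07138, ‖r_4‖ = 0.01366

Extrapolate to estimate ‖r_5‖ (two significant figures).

First estimate the order: p ≈ ln(‖r_4‖/‖r_3‖) / ln(‖r_3‖/‖r_2‖) = ln(0.01366/0.07138)/ln(0.07138/0.1983) = ln(0.19137)/ln(0.35996) ≈ 1.6183.
Then ‖r_5‖ ≈ ‖r_4‖·(‖r_4‖/‖r_3‖)^p = 0.01366·(0.19137)^1.6183 = 0.01366·0.0688425 ≈ 0.0009404.

9.4e-4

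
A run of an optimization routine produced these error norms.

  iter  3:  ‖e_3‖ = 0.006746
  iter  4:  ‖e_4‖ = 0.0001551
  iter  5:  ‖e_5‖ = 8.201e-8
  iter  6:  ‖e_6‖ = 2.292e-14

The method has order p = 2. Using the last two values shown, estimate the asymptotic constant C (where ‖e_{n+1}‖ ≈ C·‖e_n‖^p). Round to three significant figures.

C ≈ ‖e_6‖ / ‖e_5‖^2
  = 2.292e-14 / (8.201e-8)^2
  = 2.292e-14 / 6.72564e-15 ≈ 3.4079

3.41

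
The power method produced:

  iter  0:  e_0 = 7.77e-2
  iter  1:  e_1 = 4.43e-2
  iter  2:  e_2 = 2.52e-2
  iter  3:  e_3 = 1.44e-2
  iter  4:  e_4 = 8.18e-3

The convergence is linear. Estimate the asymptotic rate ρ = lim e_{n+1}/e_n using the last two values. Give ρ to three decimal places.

ρ ≈ e_4/e_3 = 8.18e-3/1.44e-2 = 0.56806

0.568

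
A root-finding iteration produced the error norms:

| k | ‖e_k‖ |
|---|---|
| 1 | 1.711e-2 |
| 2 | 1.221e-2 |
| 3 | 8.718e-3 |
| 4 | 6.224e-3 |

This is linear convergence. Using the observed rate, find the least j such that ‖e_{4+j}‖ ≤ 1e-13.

Rate ρ ≈ ‖e_4‖/‖e_3‖ = 6.224e-3/8.718e-3 = 0.7139.
After j more steps, ‖e_{4+j}‖ ≈ 6.224e-3·ρ^j; need ρ^j ≤ 1e-13/6.224e-3 = 1.60668e-11.
j ≥ ln(1.60668e-11)/ln(0.7139) = -24.8543/-0.33701 = 73.749.
So 74 more iterations are needed.

74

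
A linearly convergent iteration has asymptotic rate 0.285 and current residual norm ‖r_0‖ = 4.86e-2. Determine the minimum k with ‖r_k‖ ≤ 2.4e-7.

10

After k steps, ‖r_k‖ ≈ 4.86e-2·0.285^k.
Need 0.285^k ≤ 2.4e-7/4.86e-2 = 4.93827e-06.
k ≥ ln(4.93827e-06)/ln(0.285) = -12.2185/-1.25527 = 9.734.
Smallest integer k = 10.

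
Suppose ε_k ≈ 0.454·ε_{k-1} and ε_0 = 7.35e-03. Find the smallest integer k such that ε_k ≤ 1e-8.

18

After k steps, ε_k ≈ 7.35e-03·0.454^k.
Need 0.454^k ≤ 1e-8/7.35e-03 = 1.36054e-06.
k ≥ ln(1.36054e-06)/ln(0.454) = -13.5076/-0.78966 = 17.106.
Smallest integer k = 18.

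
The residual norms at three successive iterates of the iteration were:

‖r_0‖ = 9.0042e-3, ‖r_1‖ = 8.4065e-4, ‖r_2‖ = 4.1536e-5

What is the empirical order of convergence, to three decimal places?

p ≈ ln(‖r_2‖/‖r_1‖) / ln(‖r_1‖/‖r_0‖)
  = ln(4.1536e-5/8.4065e-4) / ln(8.4065e-4/9.0042e-3)
  = ln(0.0494094) / ln(0.093362)
  = -3.007615 / -2.371271 ≈ 1.268356

1.268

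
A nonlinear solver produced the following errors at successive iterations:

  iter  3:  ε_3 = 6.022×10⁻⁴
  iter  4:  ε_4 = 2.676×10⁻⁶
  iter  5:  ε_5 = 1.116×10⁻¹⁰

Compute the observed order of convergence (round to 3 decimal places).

p ≈ ln(ε_5/ε_4) / ln(ε_4/ε_3)
  = ln(1.116×10⁻¹⁰/2.676×10⁻⁶) / ln(2.676×10⁻⁶/6.022×10⁻⁴)
  = ln(4.1704e-05) / ln(0.00444371)
  = -10.084914 / -5.416266 ≈ 1.861968

1.862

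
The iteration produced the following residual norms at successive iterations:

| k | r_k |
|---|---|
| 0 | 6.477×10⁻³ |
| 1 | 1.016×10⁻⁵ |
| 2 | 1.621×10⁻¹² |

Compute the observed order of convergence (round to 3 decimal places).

p ≈ ln(r_2/r_1) / ln(r_1/r_0)
  = ln(1.621×10⁻¹²/1.016×10⁻⁵) / ln(1.016×10⁻⁵/6.477×10⁻³)
  = ln(1.59547e-07) / ln(0.00156863)
  = -15.650927 / -6.457553 ≈ 2.423662

2.424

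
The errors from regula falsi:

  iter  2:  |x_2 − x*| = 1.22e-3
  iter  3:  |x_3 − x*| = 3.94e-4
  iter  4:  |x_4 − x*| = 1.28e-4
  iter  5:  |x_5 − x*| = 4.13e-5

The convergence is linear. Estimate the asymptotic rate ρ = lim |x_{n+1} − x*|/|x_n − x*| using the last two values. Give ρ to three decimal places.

ρ ≈ |x_5 − x*|/|x_4 − x*| = 4.13e-5/1.28e-4 = 0.32266

0.323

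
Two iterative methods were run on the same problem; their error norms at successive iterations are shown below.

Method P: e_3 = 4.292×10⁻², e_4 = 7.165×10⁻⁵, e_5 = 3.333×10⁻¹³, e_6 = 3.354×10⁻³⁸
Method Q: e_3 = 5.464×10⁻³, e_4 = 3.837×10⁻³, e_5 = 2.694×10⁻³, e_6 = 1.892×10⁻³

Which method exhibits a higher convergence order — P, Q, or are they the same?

P

Method P: p ≈ ln(3.354×10⁻³⁸/3.333×10⁻¹³)/ln(3.333×10⁻¹³/7.165×10⁻⁵) ≈ 3.00.
Method Q: p ≈ ln(1.892×10⁻³/2.694×10⁻³)/ln(2.694×10⁻³/3.837×10⁻³) ≈ 1.00.
Method P has the higher order (≈3.0 vs ≈1.0).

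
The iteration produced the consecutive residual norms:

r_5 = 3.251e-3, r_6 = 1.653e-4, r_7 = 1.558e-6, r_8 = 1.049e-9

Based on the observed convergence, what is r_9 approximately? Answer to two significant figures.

1.1e-14

First estimate the order: p ≈ ln(r_8/r_7) / ln(r_7/r_6) = ln(1.049e-9/1.558e-6)/ln(1.558e-6/1.653e-4) = ln(0.000673299)/ln(0.00942529) ≈ 1.5658.
Then r_9 ≈ r_8·(r_8/r_7)^p = 1.049e-9·(0.000673299)^1.5658 = 1.049e-9·1.08046e-05 ≈ 1.133e-14.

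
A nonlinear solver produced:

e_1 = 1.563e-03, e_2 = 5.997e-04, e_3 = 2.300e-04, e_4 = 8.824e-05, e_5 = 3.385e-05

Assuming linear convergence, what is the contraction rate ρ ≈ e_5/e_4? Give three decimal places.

ρ ≈ e_5/e_4 = 3.385e-05/8.824e-05 = 0.38361

0.384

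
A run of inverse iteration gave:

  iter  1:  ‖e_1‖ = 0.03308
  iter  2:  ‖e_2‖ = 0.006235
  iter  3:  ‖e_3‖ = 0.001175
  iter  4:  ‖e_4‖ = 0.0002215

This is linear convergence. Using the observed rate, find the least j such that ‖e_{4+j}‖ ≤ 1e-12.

Rate ρ ≈ ‖e_4‖/‖e_3‖ = 0.0002215/0.001175 = 0.1885.
After j more steps, ‖e_{4+j}‖ ≈ 0.0002215·ρ^j; need ρ^j ≤ 1e-12/0.0002215 = 4.51467e-09.
j ≥ ln(4.51467e-09)/ln(0.1885) = -19.2159/-1.66866 = 11.516.
So 12 more iterations are needed.

12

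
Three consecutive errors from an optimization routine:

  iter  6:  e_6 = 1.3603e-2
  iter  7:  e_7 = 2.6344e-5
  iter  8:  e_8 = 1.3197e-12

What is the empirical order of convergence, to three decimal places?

p ≈ ln(e_8/e_7) / ln(e_7/e_6)
  = ln(1.3197e-12/2.6344e-5) / ln(2.6344e-5/1.3603e-2)
  = ln(5.00949e-08) / ln(0.00193663)
  = -16.809347 / -6.246806 ≈ 2.690871

2.691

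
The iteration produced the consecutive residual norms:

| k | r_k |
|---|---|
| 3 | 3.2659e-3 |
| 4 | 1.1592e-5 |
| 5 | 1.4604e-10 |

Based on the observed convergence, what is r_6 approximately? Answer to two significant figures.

2.3e-20

First estimate the order: p ≈ ln(r_5/r_4) / ln(r_4/r_3) = ln(1.4604e-10/1.1592e-5)/ln(1.1592e-5/3.2659e-3) = ln(1.25983e-05)/ln(0.0035494) ≈ 2.0000.
Then r_6 ≈ r_5·(r_5/r_4)^p = 1.4604e-10·(1.25983e-05)^2.0000 = 1.4604e-10·1.58717e-10 ≈ 2.318e-20.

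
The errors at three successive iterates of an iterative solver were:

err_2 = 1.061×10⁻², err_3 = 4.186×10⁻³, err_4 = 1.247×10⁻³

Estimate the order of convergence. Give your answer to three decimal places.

1.302

p ≈ ln(err_4/err_3) / ln(err_3/err_2)
  = ln(1.247×10⁻³/4.186×10⁻³) / ln(4.186×10⁻³/1.061×10⁻²)
  = ln(0.297898) / ln(0.394533)
  = -1.211004 / -0.930052 ≈ 1.302082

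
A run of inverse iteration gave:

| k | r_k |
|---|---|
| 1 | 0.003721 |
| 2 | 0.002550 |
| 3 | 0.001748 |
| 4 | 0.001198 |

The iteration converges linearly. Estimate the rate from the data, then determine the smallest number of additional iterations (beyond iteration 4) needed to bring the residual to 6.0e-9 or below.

Rate ρ ≈ r_4/r_3 = 0.001198/0.001748 = 0.6854.
After j more steps, r_{4+j} ≈ 0.001198·ρ^j; need ρ^j ≤ 6.0e-9/0.001198 = 5.00835e-06.
j ≥ ln(5.00835e-06)/ln(0.6854) = -12.2044/-0.37775 = 32.308.
So 33 more iterations are needed.

33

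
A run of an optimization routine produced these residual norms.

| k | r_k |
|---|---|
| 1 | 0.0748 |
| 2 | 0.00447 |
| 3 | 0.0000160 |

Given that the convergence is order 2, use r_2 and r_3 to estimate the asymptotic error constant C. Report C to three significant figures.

C ≈ r_3 / r_2^2
  = 0.0000160 / (0.00447)^2
  = 0.0000160 / 1.99809e-05 ≈ 0.80076

0.801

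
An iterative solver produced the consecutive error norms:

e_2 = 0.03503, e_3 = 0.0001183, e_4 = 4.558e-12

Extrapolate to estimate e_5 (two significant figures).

First estimate the order: p ≈ ln(e_4/e_3) / ln(e_3/e_2) = ln(4.558e-12/0.0001183)/ln(0.0001183/0.03503) = ln(3.85292e-08)/ln(0.00337711) ≈ 2.9999.
Then e_5 ≈ e_4·(e_4/e_3)^p = 4.558e-12·(3.85292e-08)^2.9999 = 4.558e-12·5.72943e-23 ≈ 2.611e-34.

2.6e-34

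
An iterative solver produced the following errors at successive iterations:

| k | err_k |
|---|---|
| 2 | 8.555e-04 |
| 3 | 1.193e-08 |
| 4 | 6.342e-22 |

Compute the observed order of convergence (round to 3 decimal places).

2.734

p ≈ ln(err_4/err_3) / ln(err_3/err_2)
  = ln(6.342e-22/1.193e-08) / ln(1.193e-08/8.555e-04)
  = ln(5.31601e-14) / ln(1.39451e-05)
  = -30.565468 / -11.180382 ≈ 2.733848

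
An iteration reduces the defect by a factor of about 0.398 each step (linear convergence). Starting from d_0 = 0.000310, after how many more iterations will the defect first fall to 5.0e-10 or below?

15

After k steps, d_k ≈ 0.000310·0.398^k.
Need 0.398^k ≤ 5.0e-10/0.000310 = 1.6129e-06.
k ≥ ln(1.6129e-06)/ln(0.398) = -13.3375/-0.92130 = 14.477.
Smallest integer k = 15.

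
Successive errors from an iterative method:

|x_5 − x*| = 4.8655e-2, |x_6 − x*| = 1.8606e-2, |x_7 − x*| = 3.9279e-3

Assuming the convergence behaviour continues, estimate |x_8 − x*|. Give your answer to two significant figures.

First estimate the order: p ≈ ln(|x_7 − x*|/|x_6 − x*|) / ln(|x_6 − x*|/|x_5 − x*|) = ln(3.9279e-3/1.8606e-2)/ln(1.8606e-2/4.8655e-2) = ln(0.211109)/ln(0.382407) ≈ 1.6180.
Then |x_8 − x*| ≈ |x_7 − x*|·(|x_7 − x*|/|x_6 − x*|)^p = 3.9279e-3·(0.211109)^1.6180 = 3.9279e-3·0.0807332 ≈ 0.0003171.

3.2e-4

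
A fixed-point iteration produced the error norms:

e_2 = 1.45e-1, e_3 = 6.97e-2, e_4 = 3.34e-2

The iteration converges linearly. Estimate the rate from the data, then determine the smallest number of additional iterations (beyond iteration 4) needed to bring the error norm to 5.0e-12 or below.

Rate ρ ≈ e_4/e_3 = 3.34e-2/6.97e-2 = 0.4792.
After j more steps, e_{4+j} ≈ 3.34e-2·ρ^j; need ρ^j ≤ 5.0e-12/3.34e-2 = 1.49701e-10.
j ≥ ln(1.49701e-10)/ln(0.4792) = -22.6224/-0.73564 = 30.752.
So 31 more iterations are needed.

31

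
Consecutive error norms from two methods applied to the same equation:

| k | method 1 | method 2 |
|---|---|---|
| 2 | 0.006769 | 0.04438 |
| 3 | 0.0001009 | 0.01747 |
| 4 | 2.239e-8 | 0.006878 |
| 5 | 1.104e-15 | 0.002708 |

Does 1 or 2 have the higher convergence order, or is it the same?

Method 1: p ≈ ln(1.104e-15/2.239e-8)/ln(2.239e-8/0.0001009) ≈ 2.00.
Method 2: p ≈ ln(0.002708/0.006878)/ln(0.006878/0.01747) ≈ 1.00.
Method 1 has the higher order (≈2.0 vs ≈1.0).

1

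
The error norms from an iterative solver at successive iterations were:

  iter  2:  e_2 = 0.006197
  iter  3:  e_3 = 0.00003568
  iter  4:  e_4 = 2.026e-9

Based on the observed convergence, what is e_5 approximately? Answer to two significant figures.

First estimate the order: p ≈ ln(e_4/e_3) / ln(e_3/e_2) = ln(2.026e-9/0.00003568)/ln(0.00003568/0.006197) = ln(5.67825e-05)/ln(0.00575762) ≈ 1.8956.
Then e_5 ≈ e_4·(e_4/e_3)^p = 2.026e-9·(5.67825e-05)^1.8956 = 2.026e-9·8.94724e-09 ≈ 1.813e-17.

1.8e-17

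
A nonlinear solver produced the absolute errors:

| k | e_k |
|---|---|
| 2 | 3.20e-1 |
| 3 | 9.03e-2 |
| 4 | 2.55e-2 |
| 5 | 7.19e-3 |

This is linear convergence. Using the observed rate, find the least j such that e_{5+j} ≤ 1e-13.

20

Rate ρ ≈ e_5/e_4 = 7.19e-3/2.55e-2 = 0.2820.
After j more steps, e_{5+j} ≈ 7.19e-3·ρ^j; need ρ^j ≤ 1e-13/7.19e-3 = 1.39082e-11.
j ≥ ln(1.39082e-11)/ln(0.2820) = -24.9985/-1.26585 = 19.748.
So 20 more iterations are needed.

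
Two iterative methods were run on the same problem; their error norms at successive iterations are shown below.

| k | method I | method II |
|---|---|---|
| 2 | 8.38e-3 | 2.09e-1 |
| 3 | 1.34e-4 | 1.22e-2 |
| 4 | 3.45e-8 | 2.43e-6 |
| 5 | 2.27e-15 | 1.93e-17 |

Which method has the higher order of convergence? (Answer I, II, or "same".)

II

Method I: p ≈ ln(2.27e-15/3.45e-8)/ln(3.45e-8/1.34e-4) ≈ 2.00.
Method II: p ≈ ln(1.93e-17/2.43e-6)/ln(2.43e-6/1.22e-2) ≈ 3.00.
Method II has the higher order (≈3.0 vs ≈2.0).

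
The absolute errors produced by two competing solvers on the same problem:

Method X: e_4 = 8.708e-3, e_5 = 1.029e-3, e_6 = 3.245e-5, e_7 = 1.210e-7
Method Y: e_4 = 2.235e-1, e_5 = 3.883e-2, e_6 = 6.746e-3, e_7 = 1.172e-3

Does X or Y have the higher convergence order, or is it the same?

Method X: p ≈ ln(1.210e-7/3.245e-5)/ln(3.245e-5/1.029e-3) ≈ 1.62.
Method Y: p ≈ ln(1.172e-3/6.746e-3)/ln(6.746e-3/3.883e-2) ≈ 1.00.
Method X has the higher order (≈1.6 vs ≈1.0).

X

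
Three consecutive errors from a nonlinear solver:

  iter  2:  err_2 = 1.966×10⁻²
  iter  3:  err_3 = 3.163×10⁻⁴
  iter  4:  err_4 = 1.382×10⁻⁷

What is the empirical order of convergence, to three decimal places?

1.873

p ≈ ln(err_4/err_3) / ln(err_3/err_2)
  = ln(1.382×10⁻⁷/3.163×10⁻⁴) / ln(3.163×10⁻⁴/1.966×10⁻²)
  = ln(0.000436927) / ln(0.0160885)
  = -7.735744 / -4.129651 ≈ 1.873220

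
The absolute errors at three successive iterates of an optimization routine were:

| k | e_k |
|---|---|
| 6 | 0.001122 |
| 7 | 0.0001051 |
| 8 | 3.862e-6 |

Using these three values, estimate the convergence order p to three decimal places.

p ≈ ln(e_8/e_7) / ln(e_7/e_6)
  = ln(3.862e-6/0.0001051) / ln(0.0001051/0.001122)
  = ln(0.036746) / ln(0.093672)
  = -3.303726 / -2.367956 ≈ 1.395180

1.395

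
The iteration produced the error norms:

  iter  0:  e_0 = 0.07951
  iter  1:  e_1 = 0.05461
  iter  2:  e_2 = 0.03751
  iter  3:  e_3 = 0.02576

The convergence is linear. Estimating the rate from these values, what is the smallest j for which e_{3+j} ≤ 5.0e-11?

Rate ρ ≈ e_3/e_2 = 0.02576/0.03751 = 0.6868.
After j more steps, e_{3+j} ≈ 0.02576·ρ^j; need ρ^j ≤ 5.0e-11/0.02576 = 1.94099e-09.
j ≥ ln(1.94099e-09)/ln(0.6868) = -20.0601/-0.37571 = 53.393.
So 54 more iterations are needed.

54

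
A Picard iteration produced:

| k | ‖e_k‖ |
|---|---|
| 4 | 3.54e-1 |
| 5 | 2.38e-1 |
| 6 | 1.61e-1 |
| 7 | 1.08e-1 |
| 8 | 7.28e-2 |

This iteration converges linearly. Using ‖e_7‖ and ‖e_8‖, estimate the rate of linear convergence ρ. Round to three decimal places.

0.674

ρ ≈ ‖e_8‖/‖e_7‖ = 7.28e-2/1.08e-1 = 0.67407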